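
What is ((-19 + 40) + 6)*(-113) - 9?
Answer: -3060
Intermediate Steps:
((-19 + 40) + 6)*(-113) - 9 = (21 + 6)*(-113) - 9 = 27*(-113) - 9 = -3051 - 9 = -3060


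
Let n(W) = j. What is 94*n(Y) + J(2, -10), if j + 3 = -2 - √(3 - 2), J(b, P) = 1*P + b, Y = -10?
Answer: -572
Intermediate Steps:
J(b, P) = P + b
j = -6 (j = -3 + (-2 - √(3 - 2)) = -3 + (-2 - √1) = -3 + (-2 - 1*1) = -3 + (-2 - 1) = -3 - 3 = -6)
n(W) = -6
94*n(Y) + J(2, -10) = 94*(-6) + (-10 + 2) = -564 - 8 = -572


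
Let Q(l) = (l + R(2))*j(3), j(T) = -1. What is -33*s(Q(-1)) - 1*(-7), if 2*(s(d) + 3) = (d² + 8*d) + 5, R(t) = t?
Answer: 139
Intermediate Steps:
Q(l) = -2 - l (Q(l) = (l + 2)*(-1) = (2 + l)*(-1) = -2 - l)
s(d) = -½ + d²/2 + 4*d (s(d) = -3 + ((d² + 8*d) + 5)/2 = -3 + (5 + d² + 8*d)/2 = -3 + (5/2 + d²/2 + 4*d) = -½ + d²/2 + 4*d)
-33*s(Q(-1)) - 1*(-7) = -33*(-½ + (-2 - 1*(-1))²/2 + 4*(-2 - 1*(-1))) - 1*(-7) = -33*(-½ + (-2 + 1)²/2 + 4*(-2 + 1)) + 7 = -33*(-½ + (½)*(-1)² + 4*(-1)) + 7 = -33*(-½ + (½)*1 - 4) + 7 = -33*(-½ + ½ - 4) + 7 = -33*(-4) + 7 = 132 + 7 = 139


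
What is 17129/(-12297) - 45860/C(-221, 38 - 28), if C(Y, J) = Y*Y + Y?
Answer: -69837620/29894007 ≈ -2.3362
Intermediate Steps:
C(Y, J) = Y + Y² (C(Y, J) = Y² + Y = Y + Y²)
17129/(-12297) - 45860/C(-221, 38 - 28) = 17129/(-12297) - 45860*(-1/(221*(1 - 221))) = 17129*(-1/12297) - 45860/((-221*(-220))) = -17129/12297 - 45860/48620 = -17129/12297 - 45860*1/48620 = -17129/12297 - 2293/2431 = -69837620/29894007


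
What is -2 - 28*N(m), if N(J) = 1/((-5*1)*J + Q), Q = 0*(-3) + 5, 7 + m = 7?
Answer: -38/5 ≈ -7.6000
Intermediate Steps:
m = 0 (m = -7 + 7 = 0)
Q = 5 (Q = 0 + 5 = 5)
N(J) = 1/(5 - 5*J) (N(J) = 1/((-5*1)*J + 5) = 1/(-5*J + 5) = 1/(5 - 5*J))
-2 - 28*N(m) = -2 - (-28)/(-5 + 5*0) = -2 - (-28)/(-5 + 0) = -2 - (-28)/(-5) = -2 - (-28)*(-1)/5 = -2 - 28*⅕ = -2 - 28/5 = -38/5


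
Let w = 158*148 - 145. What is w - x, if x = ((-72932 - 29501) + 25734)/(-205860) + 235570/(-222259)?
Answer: 1063314178237019/45754237740 ≈ 23240.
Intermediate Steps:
w = 23239 (w = 23384 - 145 = 23239)
x = -31447397159/45754237740 (x = (-102433 + 25734)*(-1/205860) + 235570*(-1/222259) = -76699*(-1/205860) - 235570/222259 = 76699/205860 - 235570/222259 = -31447397159/45754237740 ≈ -0.68731)
w - x = 23239 - 1*(-31447397159/45754237740) = 23239 + 31447397159/45754237740 = 1063314178237019/45754237740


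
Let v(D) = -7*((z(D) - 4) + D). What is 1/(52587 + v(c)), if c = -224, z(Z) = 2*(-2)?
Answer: 1/54211 ≈ 1.8446e-5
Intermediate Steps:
z(Z) = -4
v(D) = 56 - 7*D (v(D) = -7*((-4 - 4) + D) = -7*(-8 + D) = 56 - 7*D)
1/(52587 + v(c)) = 1/(52587 + (56 - 7*(-224))) = 1/(52587 + (56 + 1568)) = 1/(52587 + 1624) = 1/54211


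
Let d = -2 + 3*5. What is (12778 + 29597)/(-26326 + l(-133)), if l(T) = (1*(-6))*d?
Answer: -42375/26404 ≈ -1.6049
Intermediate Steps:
d = 13 (d = -2 + 15 = 13)
l(T) = -78 (l(T) = (1*(-6))*13 = -6*13 = -78)
(12778 + 29597)/(-26326 + l(-133)) = (12778 + 29597)/(-26326 - 78) = 42375/(-26404) = 42375*(-1/26404) = -42375/26404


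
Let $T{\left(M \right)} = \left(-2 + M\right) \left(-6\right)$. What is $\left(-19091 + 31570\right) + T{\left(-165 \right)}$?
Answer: $13481$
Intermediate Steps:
$T{\left(M \right)} = 12 - 6 M$
$\left(-19091 + 31570\right) + T{\left(-165 \right)} = \left(-19091 + 31570\right) + \left(12 - -990\right) = 12479 + \left(12 + 990\right) = 12479 + 1002 = 13481$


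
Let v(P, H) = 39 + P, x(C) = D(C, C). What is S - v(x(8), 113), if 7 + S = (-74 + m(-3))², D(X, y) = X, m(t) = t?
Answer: 5875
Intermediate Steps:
x(C) = C
S = 5922 (S = -7 + (-74 - 3)² = -7 + (-77)² = -7 + 5929 = 5922)
S - v(x(8), 113) = 5922 - (39 + 8) = 5922 - 1*47 = 5922 - 47 = 5875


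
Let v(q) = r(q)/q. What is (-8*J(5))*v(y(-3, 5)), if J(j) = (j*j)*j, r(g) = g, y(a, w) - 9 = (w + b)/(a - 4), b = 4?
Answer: -1000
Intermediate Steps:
y(a, w) = 9 + (4 + w)/(-4 + a) (y(a, w) = 9 + (w + 4)/(a - 4) = 9 + (4 + w)/(-4 + a))
v(q) = 1 (v(q) = q/q = 1)
J(j) = j³ (J(j) = j²*j = j³)
(-8*J(5))*v(y(-3, 5)) = -8*5³*1 = -8*125*1 = -1000*1 = -1000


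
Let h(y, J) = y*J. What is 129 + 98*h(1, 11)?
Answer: 1207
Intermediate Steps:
h(y, J) = J*y
129 + 98*h(1, 11) = 129 + 98*(11*1) = 129 + 98*11 = 129 + 1078 = 1207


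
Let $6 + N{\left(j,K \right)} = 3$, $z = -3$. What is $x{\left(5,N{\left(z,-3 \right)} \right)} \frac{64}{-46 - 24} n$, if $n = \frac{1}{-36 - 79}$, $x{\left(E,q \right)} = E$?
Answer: $\frac{32}{805} \approx 0.039752$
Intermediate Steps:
$N{\left(j,K \right)} = -3$ ($N{\left(j,K \right)} = -6 + 3 = -3$)
$n = - \frac{1}{115}$ ($n = \frac{1}{-115} = - \frac{1}{115} \approx -0.0086956$)
$x{\left(5,N{\left(z,-3 \right)} \right)} \frac{64}{-46 - 24} n = 5 \frac{64}{-46 - 24} \left(- \frac{1}{115}\right) = 5 \frac{64}{-70} \left(- \frac{1}{115}\right) = 5 \cdot 64 \left(- \frac{1}{70}\right) \left(- \frac{1}{115}\right) = 5 \left(- \frac{32}{35}\right) \left(- \frac{1}{115}\right) = \left(- \frac{32}{7}\right) \left(- \frac{1}{115}\right) = \frac{32}{805}$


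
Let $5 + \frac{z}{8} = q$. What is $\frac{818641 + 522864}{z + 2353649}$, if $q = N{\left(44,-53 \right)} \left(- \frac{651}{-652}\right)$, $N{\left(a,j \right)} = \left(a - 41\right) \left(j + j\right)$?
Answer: $\frac{218665315}{383224231} \approx 0.57059$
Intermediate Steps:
$N{\left(a,j \right)} = 2 j \left(-41 + a\right)$ ($N{\left(a,j \right)} = \left(-41 + a\right) 2 j = 2 j \left(-41 + a\right)$)
$q = - \frac{103509}{326}$ ($q = 2 \left(-53\right) \left(-41 + 44\right) \left(- \frac{651}{-652}\right) = 2 \left(-53\right) 3 \left(\left(-651\right) \left(- \frac{1}{652}\right)\right) = \left(-318\right) \frac{651}{652} = - \frac{103509}{326} \approx -317.51$)
$z = - \frac{420556}{163}$ ($z = -40 + 8 \left(- \frac{103509}{326}\right) = -40 - \frac{414036}{163} = - \frac{420556}{163} \approx -2580.1$)
$\frac{818641 + 522864}{z + 2353649} = \frac{818641 + 522864}{- \frac{420556}{163} + 2353649} = \frac{1341505}{\frac{383224231}{163}} = 1341505 \cdot \frac{163}{383224231} = \frac{218665315}{383224231}$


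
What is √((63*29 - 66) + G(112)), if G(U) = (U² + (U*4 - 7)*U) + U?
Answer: √63809 ≈ 252.60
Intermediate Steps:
G(U) = U + U² + U*(-7 + 4*U) (G(U) = (U² + (4*U - 7)*U) + U = (U² + (-7 + 4*U)*U) + U = (U² + U*(-7 + 4*U)) + U = U + U² + U*(-7 + 4*U))
√((63*29 - 66) + G(112)) = √((63*29 - 66) + 112*(-6 + 5*112)) = √((1827 - 66) + 112*(-6 + 560)) = √(1761 + 112*554) = √(1761 + 62048) = √63809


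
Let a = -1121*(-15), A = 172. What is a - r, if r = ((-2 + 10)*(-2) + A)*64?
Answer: 6831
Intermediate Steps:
r = 9984 (r = ((-2 + 10)*(-2) + 172)*64 = (8*(-2) + 172)*64 = (-16 + 172)*64 = 156*64 = 9984)
a = 16815
a - r = 16815 - 1*9984 = 16815 - 9984 = 6831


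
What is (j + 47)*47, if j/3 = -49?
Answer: -4700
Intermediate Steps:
j = -147 (j = 3*(-49) = -147)
(j + 47)*47 = (-147 + 47)*47 = -100*47 = -4700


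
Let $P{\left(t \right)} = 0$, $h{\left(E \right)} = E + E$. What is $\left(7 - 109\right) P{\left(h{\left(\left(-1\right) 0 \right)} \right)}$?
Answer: $0$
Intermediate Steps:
$h{\left(E \right)} = 2 E$
$\left(7 - 109\right) P{\left(h{\left(\left(-1\right) 0 \right)} \right)} = \left(7 - 109\right) 0 = \left(-102\right) 0 = 0$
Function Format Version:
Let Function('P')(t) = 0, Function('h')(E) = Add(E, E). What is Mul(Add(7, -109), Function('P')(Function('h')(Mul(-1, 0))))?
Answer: 0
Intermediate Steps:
Function('h')(E) = Mul(2, E)
Mul(Add(7, -109), Function('P')(Function('h')(Mul(-1, 0)))) = Mul(Add(7, -109), 0) = Mul(-102, 0) = 0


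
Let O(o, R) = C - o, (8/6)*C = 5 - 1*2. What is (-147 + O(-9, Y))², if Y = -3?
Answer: 294849/16 ≈ 18428.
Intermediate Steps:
C = 9/4 (C = 3*(5 - 1*2)/4 = 3*(5 - 2)/4 = (¾)*3 = 9/4 ≈ 2.2500)
O(o, R) = 9/4 - o
(-147 + O(-9, Y))² = (-147 + (9/4 - 1*(-9)))² = (-147 + (9/4 + 9))² = (-147 + 45/4)² = (-543/4)² = 294849/16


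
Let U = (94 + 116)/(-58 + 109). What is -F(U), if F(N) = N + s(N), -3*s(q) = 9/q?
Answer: -4033/1190 ≈ -3.3891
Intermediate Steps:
s(q) = -3/q
U = 70/17 (U = 210/51 = 210*(1/51) = 70/17 ≈ 4.1176)
F(N) = N - 3/N
-F(U) = -(70/17 - 3/70/17) = -(70/17 - 3*17/70) = -(70/17 - 51/70) = -1*4033/1190 = -4033/1190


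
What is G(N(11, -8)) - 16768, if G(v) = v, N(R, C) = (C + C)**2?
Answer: -16512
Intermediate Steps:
N(R, C) = 4*C**2 (N(R, C) = (2*C)**2 = 4*C**2)
G(N(11, -8)) - 16768 = 4*(-8)**2 - 16768 = 4*64 - 16768 = 256 - 16768 = -16512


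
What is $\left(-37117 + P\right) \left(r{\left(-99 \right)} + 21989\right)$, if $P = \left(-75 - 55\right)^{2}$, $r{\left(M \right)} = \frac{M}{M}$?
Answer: $-444571830$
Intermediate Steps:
$r{\left(M \right)} = 1$
$P = 16900$ ($P = \left(-130\right)^{2} = 16900$)
$\left(-37117 + P\right) \left(r{\left(-99 \right)} + 21989\right) = \left(-37117 + 16900\right) \left(1 + 21989\right) = \left(-20217\right) 21990 = -444571830$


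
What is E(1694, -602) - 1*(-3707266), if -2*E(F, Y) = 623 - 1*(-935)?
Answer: 3706487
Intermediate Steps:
E(F, Y) = -779 (E(F, Y) = -(623 - 1*(-935))/2 = -(623 + 935)/2 = -½*1558 = -779)
E(1694, -602) - 1*(-3707266) = -779 - 1*(-3707266) = -779 + 3707266 = 3706487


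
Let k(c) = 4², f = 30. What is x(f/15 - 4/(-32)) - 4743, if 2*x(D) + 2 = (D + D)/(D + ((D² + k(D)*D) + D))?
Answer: -763776/161 ≈ -4744.0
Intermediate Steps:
k(c) = 16
x(D) = -1 + D/(D² + 18*D) (x(D) = -1 + ((D + D)/(D + ((D² + 16*D) + D)))/2 = -1 + ((2*D)/(D + (D² + 17*D)))/2 = -1 + ((2*D)/(D² + 18*D))/2 = -1 + (2*D/(D² + 18*D))/2 = -1 + D/(D² + 18*D))
x(f/15 - 4/(-32)) - 4743 = (-17 - (30/15 - 4/(-32)))/(18 + (30/15 - 4/(-32))) - 4743 = (-17 - (30*(1/15) - 4*(-1/32)))/(18 + (30*(1/15) - 4*(-1/32))) - 4743 = (-17 - (2 + ⅛))/(18 + (2 + ⅛)) - 4743 = (-17 - 1*17/8)/(18 + 17/8) - 4743 = (-17 - 17/8)/(161/8) - 4743 = (8/161)*(-153/8) - 4743 = -153/161 - 4743 = -763776/161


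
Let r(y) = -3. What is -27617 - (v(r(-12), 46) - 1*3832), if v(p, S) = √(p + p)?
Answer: -23785 - I*√6 ≈ -23785.0 - 2.4495*I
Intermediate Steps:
v(p, S) = √2*√p (v(p, S) = √(2*p) = √2*√p)
-27617 - (v(r(-12), 46) - 1*3832) = -27617 - (√2*√(-3) - 1*3832) = -27617 - (√2*(I*√3) - 3832) = -27617 - (I*√6 - 3832) = -27617 - (-3832 + I*√6) = -27617 + (3832 - I*√6) = -23785 - I*√6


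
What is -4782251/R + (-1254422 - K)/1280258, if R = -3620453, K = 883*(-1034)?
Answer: 2443246223279/2317556958437 ≈ 1.0542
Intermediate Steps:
K = -913022
-4782251/R + (-1254422 - K)/1280258 = -4782251/(-3620453) + (-1254422 - 1*(-913022))/1280258 = -4782251*(-1/3620453) + (-1254422 + 913022)*(1/1280258) = 4782251/3620453 - 341400*1/1280258 = 4782251/3620453 - 170700/640129 = 2443246223279/2317556958437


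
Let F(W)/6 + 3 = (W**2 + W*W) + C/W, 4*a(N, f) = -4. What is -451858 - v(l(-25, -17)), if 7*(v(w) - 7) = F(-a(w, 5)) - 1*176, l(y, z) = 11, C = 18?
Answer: -3162981/7 ≈ -4.5185e+5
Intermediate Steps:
a(N, f) = -1 (a(N, f) = (1/4)*(-4) = -1)
F(W) = -18 + 12*W**2 + 108/W (F(W) = -18 + 6*((W**2 + W*W) + 18/W) = -18 + 6*((W**2 + W**2) + 18/W) = -18 + 6*(2*W**2 + 18/W) = -18 + (12*W**2 + 108/W) = -18 + 12*W**2 + 108/W)
v(w) = -25/7 (v(w) = 7 + ((-18 + 12*(-1*(-1))**2 + 108/((-1*(-1)))) - 1*176)/7 = 7 + ((-18 + 12*1**2 + 108/1) - 176)/7 = 7 + ((-18 + 12*1 + 108*1) - 176)/7 = 7 + ((-18 + 12 + 108) - 176)/7 = 7 + (102 - 176)/7 = 7 + (1/7)*(-74) = 7 - 74/7 = -25/7)
-451858 - v(l(-25, -17)) = -451858 - 1*(-25/7) = -451858 + 25/7 = -3162981/7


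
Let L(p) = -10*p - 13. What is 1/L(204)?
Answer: -1/2053 ≈ -0.00048709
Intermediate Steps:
L(p) = -13 - 10*p
1/L(204) = 1/(-13 - 10*204) = 1/(-13 - 2040) = 1/(-2053) = -1/2053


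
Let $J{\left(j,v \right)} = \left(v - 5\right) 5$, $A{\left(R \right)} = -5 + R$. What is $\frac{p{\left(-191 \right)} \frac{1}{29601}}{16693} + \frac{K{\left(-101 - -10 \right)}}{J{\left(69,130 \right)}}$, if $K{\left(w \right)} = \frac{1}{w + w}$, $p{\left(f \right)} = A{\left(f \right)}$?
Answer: $- \frac{39724961}{4323633063750} \approx -9.1879 \cdot 10^{-6}$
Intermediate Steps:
$J{\left(j,v \right)} = -25 + 5 v$ ($J{\left(j,v \right)} = \left(-5 + v\right) 5 = -25 + 5 v$)
$p{\left(f \right)} = -5 + f$
$K{\left(w \right)} = \frac{1}{2 w}$
$\frac{p{\left(-191 \right)} \frac{1}{29601}}{16693} + \frac{K{\left(-101 - -10 \right)}}{J{\left(69,130 \right)}} = \frac{\left(-5 - 191\right) \frac{1}{29601}}{16693} + \frac{\frac{1}{2} \frac{1}{-101 - -10}}{-25 + 5 \cdot 130} = \left(-196\right) \frac{1}{29601} \cdot \frac{1}{16693} + \frac{\frac{1}{2} \frac{1}{-101 + 10}}{-25 + 650} = \left(- \frac{196}{29601}\right) \frac{1}{16693} + \frac{\frac{1}{2} \frac{1}{-91}}{625} = - \frac{196}{494129493} + \frac{1}{2} \left(- \frac{1}{91}\right) \frac{1}{625} = - \frac{196}{494129493} - \frac{1}{113750} = - \frac{39724961}{4323633063750}$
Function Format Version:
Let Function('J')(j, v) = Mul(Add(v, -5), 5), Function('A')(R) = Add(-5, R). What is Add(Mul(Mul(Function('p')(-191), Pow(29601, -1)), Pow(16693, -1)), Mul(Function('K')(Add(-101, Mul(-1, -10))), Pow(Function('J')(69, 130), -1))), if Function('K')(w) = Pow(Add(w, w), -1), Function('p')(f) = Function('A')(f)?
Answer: Rational(-39724961, 4323633063750) ≈ -9.1879e-6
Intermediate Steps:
Function('J')(j, v) = Add(-25, Mul(5, v)) (Function('J')(j, v) = Mul(Add(-5, v), 5) = Add(-25, Mul(5, v)))
Function('p')(f) = Add(-5, f)
Function('K')(w) = Mul(Rational(1, 2), Pow(w, -1)) (Function('K')(w) = Pow(Mul(2, w), -1) = Mul(Rational(1, 2), Pow(w, -1)))
Add(Mul(Mul(Function('p')(-191), Pow(29601, -1)), Pow(16693, -1)), Mul(Function('K')(Add(-101, Mul(-1, -10))), Pow(Function('J')(69, 130), -1))) = Add(Mul(Mul(Add(-5, -191), Pow(29601, -1)), Pow(16693, -1)), Mul(Mul(Rational(1, 2), Pow(Add(-101, Mul(-1, -10)), -1)), Pow(Add(-25, Mul(5, 130)), -1))) = Add(Mul(Mul(-196, Rational(1, 29601)), Rational(1, 16693)), Mul(Mul(Rational(1, 2), Pow(Add(-101, 10), -1)), Pow(Add(-25, 650), -1))) = Add(Mul(Rational(-196, 29601), Rational(1, 16693)), Mul(Mul(Rational(1, 2), Pow(-91, -1)), Pow(625, -1))) = Add(Rational(-196, 494129493), Mul(Mul(Rational(1, 2), Rational(-1, 91)), Rational(1, 625))) = Add(Rational(-196, 494129493), Mul(Rational(-1, 182), Rational(1, 625))) = Add(Rational(-196, 494129493), Rational(-1, 113750)) = Rational(-39724961, 4323633063750)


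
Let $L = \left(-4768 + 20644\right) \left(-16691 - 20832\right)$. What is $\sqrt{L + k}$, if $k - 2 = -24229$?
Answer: $25 i \sqrt{953183} \approx 24408.0 i$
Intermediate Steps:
$k = -24227$ ($k = 2 - 24229 = -24227$)
$L = -595715148$ ($L = 15876 \left(-37523\right) = -595715148$)
$\sqrt{L + k} = \sqrt{-595715148 - 24227} = \sqrt{-595739375} = 25 i \sqrt{953183}$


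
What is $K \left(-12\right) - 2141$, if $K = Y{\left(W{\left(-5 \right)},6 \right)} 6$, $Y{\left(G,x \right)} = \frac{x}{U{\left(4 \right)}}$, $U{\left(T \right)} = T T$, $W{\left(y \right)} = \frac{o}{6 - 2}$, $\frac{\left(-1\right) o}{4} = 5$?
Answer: $-2168$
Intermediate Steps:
$o = -20$ ($o = \left(-4\right) 5 = -20$)
$W{\left(y \right)} = -5$ ($W{\left(y \right)} = - \frac{20}{6 - 2} = - \frac{20}{4} = \left(-20\right) \frac{1}{4} = -5$)
$U{\left(T \right)} = T^{2}$
$Y{\left(G,x \right)} = \frac{x}{16}$ ($Y{\left(G,x \right)} = \frac{x}{4^{2}} = \frac{x}{16}$)
$K = \frac{9}{4}$ ($K = \frac{1}{16} \cdot 6 \cdot 6 = \frac{3}{8} \cdot 6 = \frac{9}{4} \approx 2.25$)
$K \left(-12\right) - 2141 = \frac{9}{4} \left(-12\right) - 2141 = -27 - 2141 = -2168$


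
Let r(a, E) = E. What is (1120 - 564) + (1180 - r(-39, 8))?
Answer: 1728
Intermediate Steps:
(1120 - 564) + (1180 - r(-39, 8)) = (1120 - 564) + (1180 - 1*8) = 556 + (1180 - 8) = 556 + 1172 = 1728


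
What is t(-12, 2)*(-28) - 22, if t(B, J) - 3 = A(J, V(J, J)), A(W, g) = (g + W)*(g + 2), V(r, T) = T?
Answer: -554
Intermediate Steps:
A(W, g) = (2 + g)*(W + g) (A(W, g) = (W + g)*(2 + g) = (2 + g)*(W + g))
t(B, J) = 3 + 2*J² + 4*J (t(B, J) = 3 + (J² + 2*J + 2*J + J*J) = 3 + (J² + 2*J + 2*J + J²) = 3 + (2*J² + 4*J) = 3 + 2*J² + 4*J)
t(-12, 2)*(-28) - 22 = (3 + 2*2² + 4*2)*(-28) - 22 = (3 + 2*4 + 8)*(-28) - 22 = (3 + 8 + 8)*(-28) - 22 = 19*(-28) - 22 = -532 - 22 = -554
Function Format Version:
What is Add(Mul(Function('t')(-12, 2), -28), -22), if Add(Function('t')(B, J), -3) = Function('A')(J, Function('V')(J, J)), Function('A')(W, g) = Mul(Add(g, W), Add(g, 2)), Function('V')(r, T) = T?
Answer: -554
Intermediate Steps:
Function('A')(W, g) = Mul(Add(2, g), Add(W, g)) (Function('A')(W, g) = Mul(Add(W, g), Add(2, g)) = Mul(Add(2, g), Add(W, g)))
Function('t')(B, J) = Add(3, Mul(2, Pow(J, 2)), Mul(4, J)) (Function('t')(B, J) = Add(3, Add(Pow(J, 2), Mul(2, J), Mul(2, J), Mul(J, J))) = Add(3, Add(Pow(J, 2), Mul(2, J), Mul(2, J), Pow(J, 2))) = Add(3, Add(Mul(2, Pow(J, 2)), Mul(4, J))) = Add(3, Mul(2, Pow(J, 2)), Mul(4, J)))
Add(Mul(Function('t')(-12, 2), -28), -22) = Add(Mul(Add(3, Mul(2, Pow(2, 2)), Mul(4, 2)), -28), -22) = Add(Mul(Add(3, Mul(2, 4), 8), -28), -22) = Add(Mul(Add(3, 8, 8), -28), -22) = Add(Mul(19, -28), -22) = Add(-532, -22) = -554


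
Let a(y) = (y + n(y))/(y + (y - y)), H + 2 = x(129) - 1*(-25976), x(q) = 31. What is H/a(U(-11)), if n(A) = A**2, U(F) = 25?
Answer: 26005/26 ≈ 1000.2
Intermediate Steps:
H = 26005 (H = -2 + (31 - 1*(-25976)) = -2 + (31 + 25976) = -2 + 26007 = 26005)
a(y) = (y + y**2)/y (a(y) = (y + y**2)/(y + (y - y)) = (y + y**2)/(y + 0) = (y + y**2)/y)
H/a(U(-11)) = 26005/(1 + 25) = 26005/26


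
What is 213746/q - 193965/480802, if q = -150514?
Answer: -725076661/397623254 ≈ -1.8235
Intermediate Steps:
213746/q - 193965/480802 = 213746/(-150514) - 193965/480802 = 213746*(-1/150514) - 193965*1/480802 = -8221/5789 - 193965/480802 = -725076661/397623254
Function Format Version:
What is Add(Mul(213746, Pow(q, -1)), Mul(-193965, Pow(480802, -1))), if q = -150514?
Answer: Rational(-725076661, 397623254) ≈ -1.8235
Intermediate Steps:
Add(Mul(213746, Pow(q, -1)), Mul(-193965, Pow(480802, -1))) = Add(Mul(213746, Pow(-150514, -1)), Mul(-193965, Pow(480802, -1))) = Add(Mul(213746, Rational(-1, 150514)), Mul(-193965, Rational(1, 480802))) = Add(Rational(-8221, 5789), Rational(-193965, 480802)) = Rational(-725076661, 397623254)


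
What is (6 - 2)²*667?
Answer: 10672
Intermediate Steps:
(6 - 2)²*667 = 4²*667 = 16*667 = 10672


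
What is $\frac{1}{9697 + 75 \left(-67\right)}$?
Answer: $\frac{1}{4672} \approx 0.00021404$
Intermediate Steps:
$\frac{1}{9697 + 75 \left(-67\right)} = \frac{1}{9697 - 5025} = \frac{1}{4672}$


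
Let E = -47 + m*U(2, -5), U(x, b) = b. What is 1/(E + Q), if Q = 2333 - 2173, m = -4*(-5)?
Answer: 1/13 ≈ 0.076923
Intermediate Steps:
m = 20
Q = 160
E = -147 (E = -47 + 20*(-5) = -47 - 100 = -147)
1/(E + Q) = 1/(-147 + 160) = 1/13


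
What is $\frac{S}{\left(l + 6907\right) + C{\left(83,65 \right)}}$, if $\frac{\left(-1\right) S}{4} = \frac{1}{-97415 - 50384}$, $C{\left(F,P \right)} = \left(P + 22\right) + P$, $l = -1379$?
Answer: $\frac{1}{209874580} \approx 4.7648 \cdot 10^{-9}$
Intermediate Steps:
$C{\left(F,P \right)} = 22 + 2 P$ ($C{\left(F,P \right)} = \left(22 + P\right) + P = 22 + 2 P$)
$S = \frac{4}{147799}$ ($S = - \frac{4}{-97415 - 50384} = - \frac{4}{-147799} = \left(-4\right) \left(- \frac{1}{147799}\right) = \frac{4}{147799} \approx 2.7064 \cdot 10^{-5}$)
$\frac{S}{\left(l + 6907\right) + C{\left(83,65 \right)}} = \frac{4}{147799 \left(\left(-1379 + 6907\right) + \left(22 + 2 \cdot 65\right)\right)} = \frac{4}{147799 \left(5528 + \left(22 + 130\right)\right)} = \frac{4}{147799 \left(5528 + 152\right)} = \frac{4}{147799 \cdot 5680} = \frac{4}{147799} \cdot \frac{1}{5680} = \frac{1}{209874580}$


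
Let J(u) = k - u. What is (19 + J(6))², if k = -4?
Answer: 81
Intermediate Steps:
J(u) = -4 - u
(19 + J(6))² = (19 + (-4 - 1*6))² = (19 + (-4 - 6))² = (19 - 10)² = 9² = 81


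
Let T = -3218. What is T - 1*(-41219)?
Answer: 38001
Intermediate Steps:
T - 1*(-41219) = -3218 - 1*(-41219) = -3218 + 41219 = 38001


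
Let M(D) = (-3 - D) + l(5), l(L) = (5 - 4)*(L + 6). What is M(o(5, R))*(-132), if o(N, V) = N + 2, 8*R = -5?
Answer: -132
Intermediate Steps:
R = -5/8 (R = (⅛)*(-5) = -5/8 ≈ -0.62500)
l(L) = 6 + L (l(L) = 1*(6 + L) = 6 + L)
o(N, V) = 2 + N
M(D) = 8 - D (M(D) = (-3 - D) + (6 + 5) = (-3 - D) + 11 = 8 - D)
M(o(5, R))*(-132) = (8 - (2 + 5))*(-132) = (8 - 1*7)*(-132) = (8 - 7)*(-132) = 1*(-132) = -132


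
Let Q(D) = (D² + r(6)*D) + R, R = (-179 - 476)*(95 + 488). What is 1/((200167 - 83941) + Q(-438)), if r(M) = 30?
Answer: -1/86935 ≈ -1.1503e-5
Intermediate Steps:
R = -381865 (R = -655*583 = -381865)
Q(D) = -381865 + D² + 30*D (Q(D) = (D² + 30*D) - 381865 = -381865 + D² + 30*D)
1/((200167 - 83941) + Q(-438)) = 1/((200167 - 83941) + (-381865 + (-438)² + 30*(-438))) = 1/(116226 + (-381865 + 191844 - 13140)) = 1/(116226 - 203161) = 1/(-86935) = -1/86935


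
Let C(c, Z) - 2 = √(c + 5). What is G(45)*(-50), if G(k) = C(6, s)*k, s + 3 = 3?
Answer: -4500 - 2250*√11 ≈ -11962.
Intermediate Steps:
s = 0 (s = -3 + 3 = 0)
C(c, Z) = 2 + √(5 + c) (C(c, Z) = 2 + √(c + 5) = 2 + √(5 + c))
G(k) = k*(2 + √11) (G(k) = (2 + √(5 + 6))*k = (2 + √11)*k = k*(2 + √11))
G(45)*(-50) = (45*(2 + √11))*(-50) = (90 + 45*√11)*(-50) = -4500 - 2250*√11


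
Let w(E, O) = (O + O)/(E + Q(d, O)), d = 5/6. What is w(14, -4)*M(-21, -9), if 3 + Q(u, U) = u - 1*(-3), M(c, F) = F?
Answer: 432/89 ≈ 4.8539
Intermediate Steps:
d = ⅚ (d = 5*(⅙) = ⅚ ≈ 0.83333)
Q(u, U) = u (Q(u, U) = -3 + (u - 1*(-3)) = -3 + (u + 3) = -3 + (3 + u) = u)
w(E, O) = 2*O/(⅚ + E) (w(E, O) = (O + O)/(E + ⅚) = (2*O)/(⅚ + E) = 2*O/(⅚ + E))
w(14, -4)*M(-21, -9) = (12*(-4)/(5 + 6*14))*(-9) = (12*(-4)/(5 + 84))*(-9) = (12*(-4)/89)*(-9) = (12*(-4)*(1/89))*(-9) = -48/89*(-9) = 432/89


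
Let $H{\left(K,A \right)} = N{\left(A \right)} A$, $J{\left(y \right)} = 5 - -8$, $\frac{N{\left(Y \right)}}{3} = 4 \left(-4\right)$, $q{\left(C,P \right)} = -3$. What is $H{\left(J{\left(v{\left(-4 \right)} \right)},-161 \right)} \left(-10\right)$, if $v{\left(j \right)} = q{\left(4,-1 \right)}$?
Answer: $-77280$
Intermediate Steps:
$v{\left(j \right)} = -3$
$N{\left(Y \right)} = -48$ ($N{\left(Y \right)} = 3 \cdot 4 \left(-4\right) = 3 \left(-16\right) = -48$)
$J{\left(y \right)} = 13$ ($J{\left(y \right)} = 5 + 8 = 13$)
$H{\left(K,A \right)} = - 48 A$
$H{\left(J{\left(v{\left(-4 \right)} \right)},-161 \right)} \left(-10\right) = \left(-48\right) \left(-161\right) \left(-10\right) = 7728 \left(-10\right) = -77280$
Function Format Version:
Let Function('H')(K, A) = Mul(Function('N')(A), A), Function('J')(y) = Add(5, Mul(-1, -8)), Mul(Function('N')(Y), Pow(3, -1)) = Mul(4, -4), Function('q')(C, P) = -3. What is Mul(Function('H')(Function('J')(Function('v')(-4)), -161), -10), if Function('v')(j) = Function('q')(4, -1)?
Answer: -77280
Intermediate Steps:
Function('v')(j) = -3
Function('N')(Y) = -48 (Function('N')(Y) = Mul(3, Mul(4, -4)) = Mul(3, -16) = -48)
Function('J')(y) = 13 (Function('J')(y) = Add(5, 8) = 13)
Function('H')(K, A) = Mul(-48, A)
Mul(Function('H')(Function('J')(Function('v')(-4)), -161), -10) = Mul(Mul(-48, -161), -10) = Mul(7728, -10) = -77280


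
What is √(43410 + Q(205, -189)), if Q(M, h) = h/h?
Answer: √43411 ≈ 208.35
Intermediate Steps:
Q(M, h) = 1
√(43410 + Q(205, -189)) = √(43410 + 1) = √43411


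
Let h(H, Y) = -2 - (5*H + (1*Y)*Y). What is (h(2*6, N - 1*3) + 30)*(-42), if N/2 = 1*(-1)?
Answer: 2394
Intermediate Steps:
N = -2 (N = 2*(1*(-1)) = 2*(-1) = -2)
h(H, Y) = -2 - Y² - 5*H (h(H, Y) = -2 - (5*H + Y*Y) = -2 - (5*H + Y²) = -2 - (Y² + 5*H) = -2 + (-Y² - 5*H) = -2 - Y² - 5*H)
(h(2*6, N - 1*3) + 30)*(-42) = ((-2 - (-2 - 1*3)² - 10*6) + 30)*(-42) = ((-2 - (-2 - 3)² - 5*12) + 30)*(-42) = ((-2 - 1*(-5)² - 60) + 30)*(-42) = ((-2 - 1*25 - 60) + 30)*(-42) = ((-2 - 25 - 60) + 30)*(-42) = (-87 + 30)*(-42) = -57*(-42) = 2394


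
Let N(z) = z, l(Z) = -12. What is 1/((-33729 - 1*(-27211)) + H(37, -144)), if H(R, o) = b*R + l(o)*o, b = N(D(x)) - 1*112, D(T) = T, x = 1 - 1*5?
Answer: -1/9082 ≈ -0.00011011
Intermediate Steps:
x = -4 (x = 1 - 5 = -4)
b = -116 (b = -4 - 1*112 = -4 - 112 = -116)
H(R, o) = -116*R - 12*o
1/((-33729 - 1*(-27211)) + H(37, -144)) = 1/((-33729 - 1*(-27211)) + (-116*37 - 12*(-144))) = 1/((-33729 + 27211) + (-4292 + 1728)) = 1/(-6518 - 2564) = 1/(-9082) = -1/9082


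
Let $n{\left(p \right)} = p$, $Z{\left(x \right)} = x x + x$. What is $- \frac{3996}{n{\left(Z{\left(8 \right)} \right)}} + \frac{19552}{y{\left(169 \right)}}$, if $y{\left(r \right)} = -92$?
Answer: $- \frac{12329}{46} \approx -268.02$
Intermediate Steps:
$Z{\left(x \right)} = x + x^{2}$ ($Z{\left(x \right)} = x^{2} + x = x + x^{2}$)
$- \frac{3996}{n{\left(Z{\left(8 \right)} \right)}} + \frac{19552}{y{\left(169 \right)}} = - \frac{3996}{8 \left(1 + 8\right)} + \frac{19552}{-92} = - \frac{3996}{8 \cdot 9} + 19552 \left(- \frac{1}{92}\right) = - \frac{3996}{72} - \frac{4888}{23} = \left(-3996\right) \frac{1}{72} - \frac{4888}{23} = - \frac{111}{2} - \frac{4888}{23} = - \frac{12329}{46}$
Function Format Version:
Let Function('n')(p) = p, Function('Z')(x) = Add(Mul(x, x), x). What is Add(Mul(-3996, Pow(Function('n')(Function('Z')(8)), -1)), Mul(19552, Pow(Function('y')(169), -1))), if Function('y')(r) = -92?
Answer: Rational(-12329, 46) ≈ -268.02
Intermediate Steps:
Function('Z')(x) = Add(x, Pow(x, 2)) (Function('Z')(x) = Add(Pow(x, 2), x) = Add(x, Pow(x, 2)))
Add(Mul(-3996, Pow(Function('n')(Function('Z')(8)), -1)), Mul(19552, Pow(Function('y')(169), -1))) = Add(Mul(-3996, Pow(Mul(8, Add(1, 8)), -1)), Mul(19552, Pow(-92, -1))) = Add(Mul(-3996, Pow(Mul(8, 9), -1)), Mul(19552, Rational(-1, 92))) = Add(Mul(-3996, Pow(72, -1)), Rational(-4888, 23)) = Add(Mul(-3996, Rational(1, 72)), Rational(-4888, 23)) = Add(Rational(-111, 2), Rational(-4888, 23)) = Rational(-12329, 46)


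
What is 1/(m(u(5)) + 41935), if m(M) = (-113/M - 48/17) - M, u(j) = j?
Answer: 85/3561889 ≈ 2.3864e-5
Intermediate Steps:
m(M) = -48/17 - M - 113/M (m(M) = (-113/M - 48*1/17) - M = (-113/M - 48/17) - M = (-48/17 - 113/M) - M = -48/17 - M - 113/M)
1/(m(u(5)) + 41935) = 1/((-48/17 - 1*5 - 113/5) + 41935) = 1/((-48/17 - 5 - 113*1/5) + 41935) = 1/((-48/17 - 5 - 113/5) + 41935) = 1/(-2586/85 + 41935) = 1/(3561889/85) = 85/3561889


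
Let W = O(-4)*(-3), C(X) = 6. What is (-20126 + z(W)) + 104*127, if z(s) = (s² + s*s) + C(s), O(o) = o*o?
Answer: -2304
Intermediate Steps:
O(o) = o²
W = -48 (W = (-4)²*(-3) = 16*(-3) = -48)
z(s) = 6 + 2*s² (z(s) = (s² + s*s) + 6 = (s² + s²) + 6 = 2*s² + 6 = 6 + 2*s²)
(-20126 + z(W)) + 104*127 = (-20126 + (6 + 2*(-48)²)) + 104*127 = (-20126 + (6 + 2*2304)) + 13208 = (-20126 + (6 + 4608)) + 13208 = (-20126 + 4614) + 13208 = -15512 + 13208 = -2304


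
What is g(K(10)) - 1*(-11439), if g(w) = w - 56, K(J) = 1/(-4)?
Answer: 45531/4 ≈ 11383.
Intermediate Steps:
K(J) = -¼ (K(J) = 1*(-¼) = -¼)
g(w) = -56 + w
g(K(10)) - 1*(-11439) = (-56 - ¼) - 1*(-11439) = -225/4 + 11439 = 45531/4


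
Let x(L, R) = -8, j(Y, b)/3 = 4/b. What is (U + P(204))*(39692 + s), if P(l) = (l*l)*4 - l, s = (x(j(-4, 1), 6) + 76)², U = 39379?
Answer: 9113097924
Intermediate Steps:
j(Y, b) = 12/b (j(Y, b) = 3*(4/b) = 12/b)
s = 4624 (s = (-8 + 76)² = 68² = 4624)
P(l) = -l + 4*l² (P(l) = l²*4 - l = 4*l² - l = -l + 4*l²)
(U + P(204))*(39692 + s) = (39379 + 204*(-1 + 4*204))*(39692 + 4624) = (39379 + 204*(-1 + 816))*44316 = (39379 + 204*815)*44316 = (39379 + 166260)*44316 = 205639*44316 = 9113097924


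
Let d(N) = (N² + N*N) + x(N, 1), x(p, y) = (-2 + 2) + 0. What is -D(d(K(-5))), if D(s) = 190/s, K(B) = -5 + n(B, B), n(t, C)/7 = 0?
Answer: -19/5 ≈ -3.8000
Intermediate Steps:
n(t, C) = 0 (n(t, C) = 7*0 = 0)
x(p, y) = 0 (x(p, y) = 0 + 0 = 0)
K(B) = -5 (K(B) = -5 + 0 = -5)
d(N) = 2*N² (d(N) = (N² + N*N) + 0 = (N² + N²) + 0 = 2*N² + 0 = 2*N²)
-D(d(K(-5))) = -190/(2*(-5)²) = -190/(2*25) = -190/50 = -1*19/5 = -19/5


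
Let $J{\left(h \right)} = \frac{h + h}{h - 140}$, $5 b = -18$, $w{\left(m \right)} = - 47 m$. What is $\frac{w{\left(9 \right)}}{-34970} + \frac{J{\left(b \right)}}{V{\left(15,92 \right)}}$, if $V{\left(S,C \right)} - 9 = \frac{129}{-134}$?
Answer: $\frac{82632543}{4506968570} \approx 0.018334$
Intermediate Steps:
$b = - \frac{18}{5}$ ($b = \frac{1}{5} \left(-18\right) = - \frac{18}{5} \approx -3.6$)
$V{\left(S,C \right)} = \frac{1077}{134}$ ($V{\left(S,C \right)} = 9 + \frac{129}{-134} = 9 + 129 \left(- \frac{1}{134}\right) = 9 - \frac{129}{134} = \frac{1077}{134}$)
$J{\left(h \right)} = \frac{2 h}{-140 + h}$
$\frac{w{\left(9 \right)}}{-34970} + \frac{J{\left(b \right)}}{V{\left(15,92 \right)}} = \frac{\left(-47\right) 9}{-34970} + \frac{2 \left(- \frac{18}{5}\right) \frac{1}{-140 - \frac{18}{5}}}{\frac{1077}{134}} = \left(-423\right) \left(- \frac{1}{34970}\right) + 2 \left(- \frac{18}{5}\right) \frac{1}{- \frac{718}{5}} \cdot \frac{134}{1077} = \frac{423}{34970} + 2 \left(- \frac{18}{5}\right) \left(- \frac{5}{718}\right) \frac{134}{1077} = \frac{423}{34970} + \frac{18}{359} \cdot \frac{134}{1077} = \frac{423}{34970} + \frac{804}{128881} = \frac{82632543}{4506968570}$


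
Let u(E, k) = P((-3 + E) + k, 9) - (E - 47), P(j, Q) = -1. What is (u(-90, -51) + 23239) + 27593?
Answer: 50968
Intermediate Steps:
u(E, k) = 46 - E (u(E, k) = -1 - (E - 47) = -1 - (-47 + E) = -1 + (47 - E) = 46 - E)
(u(-90, -51) + 23239) + 27593 = ((46 - 1*(-90)) + 23239) + 27593 = ((46 + 90) + 23239) + 27593 = (136 + 23239) + 27593 = 23375 + 27593 = 50968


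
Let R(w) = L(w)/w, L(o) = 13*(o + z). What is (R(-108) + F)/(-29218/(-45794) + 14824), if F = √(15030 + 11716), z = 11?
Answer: 317287/402851556 + 3271*√26746/48491391 ≈ 0.011819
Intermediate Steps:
L(o) = 143 + 13*o (L(o) = 13*(o + 11) = 13*(11 + o) = 143 + 13*o)
F = √26746 ≈ 163.54
R(w) = (143 + 13*w)/w
(R(-108) + F)/(-29218/(-45794) + 14824) = ((13 + 143/(-108)) + √26746)/(-29218/(-45794) + 14824) = ((13 + 143*(-1/108)) + √26746)/(-29218*(-1/45794) + 14824) = ((13 - 143/108) + √26746)/(2087/3271 + 14824) = (1261/108 + √26746)/(48491391/3271) = (1261/108 + √26746)*(3271/48491391) = 317287/402851556 + 3271*√26746/48491391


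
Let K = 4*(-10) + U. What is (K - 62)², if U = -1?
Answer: 10609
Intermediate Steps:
K = -41 (K = 4*(-10) - 1 = -40 - 1 = -41)
(K - 62)² = (-41 - 62)² = (-103)² = 10609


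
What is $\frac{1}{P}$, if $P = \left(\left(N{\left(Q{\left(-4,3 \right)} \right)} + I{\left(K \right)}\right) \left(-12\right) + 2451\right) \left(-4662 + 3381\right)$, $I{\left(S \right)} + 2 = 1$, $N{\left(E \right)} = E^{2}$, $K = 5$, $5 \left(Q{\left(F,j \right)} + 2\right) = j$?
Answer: $- \frac{25}{78124347} \approx -3.2 \cdot 10^{-7}$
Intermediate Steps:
$Q{\left(F,j \right)} = -2 + \frac{j}{5}$
$I{\left(S \right)} = -1$ ($I{\left(S \right)} = -2 + 1 = -1$)
$P = - \frac{78124347}{25}$ ($P = \left(\left(\left(-2 + \frac{1}{5} \cdot 3\right)^{2} - 1\right) \left(-12\right) + 2451\right) \left(-4662 + 3381\right) = \left(\left(\left(-2 + \frac{3}{5}\right)^{2} - 1\right) \left(-12\right) + 2451\right) \left(-1281\right) = \left(\left(\left(- \frac{7}{5}\right)^{2} - 1\right) \left(-12\right) + 2451\right) \left(-1281\right) = \left(\left(\frac{49}{25} - 1\right) \left(-12\right) + 2451\right) \left(-1281\right) = \left(\frac{24}{25} \left(-12\right) + 2451\right) \left(-1281\right) = \left(- \frac{288}{25} + 2451\right) \left(-1281\right) = \frac{60987}{25} \left(-1281\right) = - \frac{78124347}{25} \approx -3.125 \cdot 10^{6}$)
$\frac{1}{P} = \frac{1}{- \frac{78124347}{25}} = - \frac{25}{78124347}$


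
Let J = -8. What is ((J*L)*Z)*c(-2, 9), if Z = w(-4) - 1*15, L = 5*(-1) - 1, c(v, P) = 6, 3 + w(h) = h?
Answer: -6336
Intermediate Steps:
w(h) = -3 + h
L = -6 (L = -5 - 1 = -6)
Z = -22 (Z = (-3 - 4) - 1*15 = -7 - 15 = -22)
((J*L)*Z)*c(-2, 9) = (-8*(-6)*(-22))*6 = (48*(-22))*6 = -1056*6 = -6336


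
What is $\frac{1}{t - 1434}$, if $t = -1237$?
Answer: $- \frac{1}{2671} \approx -0.00037439$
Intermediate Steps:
$\frac{1}{t - 1434} = \frac{1}{-1237 - 1434} = \frac{1}{-2671} = - \frac{1}{2671}$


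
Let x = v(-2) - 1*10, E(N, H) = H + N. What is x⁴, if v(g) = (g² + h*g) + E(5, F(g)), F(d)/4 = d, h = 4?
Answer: 83521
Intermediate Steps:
F(d) = 4*d
v(g) = 5 + g² + 8*g (v(g) = (g² + 4*g) + (4*g + 5) = (g² + 4*g) + (5 + 4*g) = 5 + g² + 8*g)
x = -17 (x = (5 + (-2)² + 8*(-2)) - 1*10 = (5 + 4 - 16) - 10 = -7 - 10 = -17)
x⁴ = (-17)⁴ = 83521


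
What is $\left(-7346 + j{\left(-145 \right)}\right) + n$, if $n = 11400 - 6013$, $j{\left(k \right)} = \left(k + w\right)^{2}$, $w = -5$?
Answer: $20541$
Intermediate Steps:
$j{\left(k \right)} = \left(-5 + k\right)^{2}$ ($j{\left(k \right)} = \left(k - 5\right)^{2} = \left(-5 + k\right)^{2}$)
$n = 5387$ ($n = 11400 - 6013 = 5387$)
$\left(-7346 + j{\left(-145 \right)}\right) + n = \left(-7346 + \left(-5 - 145\right)^{2}\right) + 5387 = \left(-7346 + \left(-150\right)^{2}\right) + 5387 = \left(-7346 + 22500\right) + 5387 = 15154 + 5387 = 20541$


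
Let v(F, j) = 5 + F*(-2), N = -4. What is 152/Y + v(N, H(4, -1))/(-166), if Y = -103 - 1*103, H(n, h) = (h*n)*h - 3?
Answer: -13955/17098 ≈ -0.81618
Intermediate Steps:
H(n, h) = -3 + n*h**2 (H(n, h) = n*h**2 - 3 = -3 + n*h**2)
v(F, j) = 5 - 2*F
Y = -206 (Y = -103 - 103 = -206)
152/Y + v(N, H(4, -1))/(-166) = 152/(-206) + (5 - 2*(-4))/(-166) = 152*(-1/206) + (5 + 8)*(-1/166) = -76/103 + 13*(-1/166) = -76/103 - 13/166 = -13955/17098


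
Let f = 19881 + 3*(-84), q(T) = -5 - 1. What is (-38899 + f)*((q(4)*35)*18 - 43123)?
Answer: 903820810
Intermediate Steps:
q(T) = -6
f = 19629 (f = 19881 - 252 = 19629)
(-38899 + f)*((q(4)*35)*18 - 43123) = (-38899 + 19629)*(-6*35*18 - 43123) = -19270*(-210*18 - 43123) = -19270*(-3780 - 43123) = -19270*(-46903) = 903820810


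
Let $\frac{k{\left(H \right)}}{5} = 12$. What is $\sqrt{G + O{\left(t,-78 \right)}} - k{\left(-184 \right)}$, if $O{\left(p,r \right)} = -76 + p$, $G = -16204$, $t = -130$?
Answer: $-60 + i \sqrt{16410} \approx -60.0 + 128.1 i$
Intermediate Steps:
$k{\left(H \right)} = 60$ ($k{\left(H \right)} = 5 \cdot 12 = 60$)
$\sqrt{G + O{\left(t,-78 \right)}} - k{\left(-184 \right)} = \sqrt{-16204 - 206} - 60 = \sqrt{-16410} - 60 = i \sqrt{16410} - 60 = -60 + i \sqrt{16410}$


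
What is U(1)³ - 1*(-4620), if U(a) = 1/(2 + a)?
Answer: 124741/27 ≈ 4620.0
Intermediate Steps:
U(1)³ - 1*(-4620) = (1/(2 + 1))³ - 1*(-4620) = (1/3)³ + 4620 = (⅓)³ + 4620 = 1/27 + 4620 = 124741/27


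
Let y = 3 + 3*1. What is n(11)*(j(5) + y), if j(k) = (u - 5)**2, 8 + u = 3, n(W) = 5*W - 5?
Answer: 5300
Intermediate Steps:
n(W) = -5 + 5*W
u = -5 (u = -8 + 3 = -5)
j(k) = 100 (j(k) = (-5 - 5)**2 = (-10)**2 = 100)
y = 6 (y = 3 + 3 = 6)
n(11)*(j(5) + y) = (-5 + 5*11)*(100 + 6) = (-5 + 55)*106 = 50*106 = 5300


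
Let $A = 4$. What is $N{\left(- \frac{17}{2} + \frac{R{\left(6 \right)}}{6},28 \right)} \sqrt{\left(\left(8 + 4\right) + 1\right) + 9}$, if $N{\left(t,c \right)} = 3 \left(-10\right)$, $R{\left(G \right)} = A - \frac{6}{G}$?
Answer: $- 30 \sqrt{22} \approx -140.71$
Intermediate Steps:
$R{\left(G \right)} = 4 - \frac{6}{G}$
$N{\left(t,c \right)} = -30$
$N{\left(- \frac{17}{2} + \frac{R{\left(6 \right)}}{6},28 \right)} \sqrt{\left(\left(8 + 4\right) + 1\right) + 9} = - 30 \sqrt{\left(\left(8 + 4\right) + 1\right) + 9} = - 30 \sqrt{\left(12 + 1\right) + 9} = - 30 \sqrt{13 + 9} = - 30 \sqrt{22}$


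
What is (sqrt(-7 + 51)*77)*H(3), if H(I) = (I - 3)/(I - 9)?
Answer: 0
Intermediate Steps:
H(I) = (-3 + I)/(-9 + I)
(sqrt(-7 + 51)*77)*H(3) = (sqrt(-7 + 51)*77)*((-3 + 3)/(-9 + 3)) = (sqrt(44)*77)*(0/(-6)) = ((2*sqrt(11))*77)*(-1/6*0) = (154*sqrt(11))*0 = 0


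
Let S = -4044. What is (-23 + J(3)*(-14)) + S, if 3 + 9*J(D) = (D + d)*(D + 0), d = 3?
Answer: -12271/3 ≈ -4090.3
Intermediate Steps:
J(D) = -⅓ + D*(3 + D)/9 (J(D) = -⅓ + ((D + 3)*(D + 0))/9 = -⅓ + ((3 + D)*D)/9 = -⅓ + (D*(3 + D))/9 = -⅓ + D*(3 + D)/9)
(-23 + J(3)*(-14)) + S = (-23 + (-⅓ + (⅓)*3 + (⅑)*3²)*(-14)) - 4044 = (-23 + (-⅓ + 1 + (⅑)*9)*(-14)) - 4044 = (-23 + (-⅓ + 1 + 1)*(-14)) - 4044 = (-23 + (5/3)*(-14)) - 4044 = (-23 - 70/3) - 4044 = -139/3 - 4044 = -12271/3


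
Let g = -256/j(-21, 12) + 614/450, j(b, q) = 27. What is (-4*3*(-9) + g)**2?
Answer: 4545591241/455625 ≈ 9976.6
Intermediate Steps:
g = -5479/675 (g = -256/27 + 614/450 = -256*1/27 + 614*(1/450) = -256/27 + 307/225 = -5479/675 ≈ -8.1170)
(-4*3*(-9) + g)**2 = (-4*3*(-9) - 5479/675)**2 = (-12*(-9) - 5479/675)**2 = (108 - 5479/675)**2 = (67421/675)**2 = 4545591241/455625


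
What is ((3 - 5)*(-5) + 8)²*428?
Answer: 138672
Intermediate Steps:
((3 - 5)*(-5) + 8)²*428 = (-2*(-5) + 8)²*428 = (10 + 8)²*428 = 18²*428 = 324*428 = 138672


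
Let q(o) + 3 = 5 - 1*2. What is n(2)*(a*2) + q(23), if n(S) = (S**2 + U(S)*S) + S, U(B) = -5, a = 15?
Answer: -120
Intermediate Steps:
q(o) = 0 (q(o) = -3 + (5 - 1*2) = -3 + (5 - 2) = -3 + 3 = 0)
n(S) = S**2 - 4*S (n(S) = (S**2 - 5*S) + S = S**2 - 4*S)
n(2)*(a*2) + q(23) = (2*(-4 + 2))*(15*2) + 0 = (2*(-2))*30 + 0 = -4*30 + 0 = -120 + 0 = -120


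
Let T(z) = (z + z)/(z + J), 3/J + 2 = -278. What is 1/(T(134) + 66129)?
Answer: 37517/2481036733 ≈ 1.5122e-5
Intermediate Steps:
J = -3/280 (J = 3/(-2 - 278) = 3/(-280) = 3*(-1/280) = -3/280 ≈ -0.010714)
T(z) = 2*z/(-3/280 + z) (T(z) = (z + z)/(z - 3/280) = (2*z)/(-3/280 + z) = 2*z/(-3/280 + z))
1/(T(134) + 66129) = 1/(560*134/(-3 + 280*134) + 66129) = 1/(560*134/(-3 + 37520) + 66129) = 1/(560*134/37517 + 66129) = 1/(560*134*(1/37517) + 66129) = 1/(75040/37517 + 66129) = 1/(2481036733/37517) = 37517/2481036733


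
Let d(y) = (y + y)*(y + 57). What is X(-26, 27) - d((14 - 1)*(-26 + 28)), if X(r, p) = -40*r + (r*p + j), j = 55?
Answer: -3923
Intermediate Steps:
d(y) = 2*y*(57 + y) (d(y) = (2*y)*(57 + y) = 2*y*(57 + y))
X(r, p) = 55 - 40*r + p*r (X(r, p) = -40*r + (r*p + 55) = -40*r + (p*r + 55) = -40*r + (55 + p*r) = 55 - 40*r + p*r)
X(-26, 27) - d((14 - 1)*(-26 + 28)) = (55 - 40*(-26) + 27*(-26)) - 2*(14 - 1)*(-26 + 28)*(57 + (14 - 1)*(-26 + 28)) = (55 + 1040 - 702) - 2*13*2*(57 + 13*2) = 393 - 2*26*(57 + 26) = 393 - 2*26*83 = 393 - 1*4316 = 393 - 4316 = -3923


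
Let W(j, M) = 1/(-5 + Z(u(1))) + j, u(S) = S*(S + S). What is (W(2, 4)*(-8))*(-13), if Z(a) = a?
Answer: 520/3 ≈ 173.33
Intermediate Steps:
u(S) = 2*S² (u(S) = S*(2*S) = 2*S²)
W(j, M) = -⅓ + j (W(j, M) = 1/(-5 + 2*1²) + j = 1/(-5 + 2*1) + j = 1/(-5 + 2) + j = 1/(-3) + j = -⅓ + j)
(W(2, 4)*(-8))*(-13) = ((-⅓ + 2)*(-8))*(-13) = ((5/3)*(-8))*(-13) = -40/3*(-13) = 520/3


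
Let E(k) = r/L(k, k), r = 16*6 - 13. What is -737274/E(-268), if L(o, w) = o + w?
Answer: 395178864/83 ≈ 4.7612e+6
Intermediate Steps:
r = 83 (r = 96 - 13 = 83)
E(k) = 83/(2*k) (E(k) = 83/(k + k) = 83/((2*k)) = 83*(1/(2*k)) = 83/(2*k))
-737274/E(-268) = -737274/((83/2)/(-268)) = -737274/((83/2)*(-1/268)) = -737274/(-83/536) = -737274*(-536/83) = 395178864/83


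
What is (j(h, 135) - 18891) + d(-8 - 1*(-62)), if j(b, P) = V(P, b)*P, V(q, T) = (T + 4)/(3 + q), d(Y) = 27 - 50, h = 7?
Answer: -869549/46 ≈ -18903.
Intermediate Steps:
d(Y) = -23
V(q, T) = (4 + T)/(3 + q)
j(b, P) = P*(4 + b)/(3 + P) (j(b, P) = ((4 + b)/(3 + P))*P = P*(4 + b)/(3 + P))
(j(h, 135) - 18891) + d(-8 - 1*(-62)) = (135*(4 + 7)/(3 + 135) - 18891) - 23 = (135*11/138 - 18891) - 23 = (135*(1/138)*11 - 18891) - 23 = (495/46 - 18891) - 23 = -868491/46 - 23 = -869549/46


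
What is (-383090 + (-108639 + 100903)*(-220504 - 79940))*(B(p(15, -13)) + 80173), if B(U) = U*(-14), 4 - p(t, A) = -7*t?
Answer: 182763964178018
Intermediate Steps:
p(t, A) = 4 + 7*t (p(t, A) = 4 - (-7)*t = 4 + 7*t)
B(U) = -14*U
(-383090 + (-108639 + 100903)*(-220504 - 79940))*(B(p(15, -13)) + 80173) = (-383090 + (-108639 + 100903)*(-220504 - 79940))*(-14*(4 + 7*15) + 80173) = (-383090 - 7736*(-300444))*(-14*(4 + 105) + 80173) = (-383090 + 2324234784)*(-14*109 + 80173) = 2323851694*(-1526 + 80173) = 2323851694*78647 = 182763964178018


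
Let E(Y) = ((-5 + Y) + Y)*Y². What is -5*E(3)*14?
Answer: -630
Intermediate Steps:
E(Y) = Y²*(-5 + 2*Y) (E(Y) = (-5 + 2*Y)*Y² = Y²*(-5 + 2*Y))
-5*E(3)*14 = -5*3²*(-5 + 2*3)*14 = -45*(-5 + 6)*14 = -45*14 = -630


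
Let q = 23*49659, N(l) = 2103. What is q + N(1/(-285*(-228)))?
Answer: 1144260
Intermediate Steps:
q = 1142157
q + N(1/(-285*(-228))) = 1142157 + 2103 = 1144260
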